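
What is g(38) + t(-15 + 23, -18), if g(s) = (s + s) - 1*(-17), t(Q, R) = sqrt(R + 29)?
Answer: 93 + sqrt(11) ≈ 96.317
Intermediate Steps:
t(Q, R) = sqrt(29 + R)
g(s) = 17 + 2*s (g(s) = 2*s + 17 = 17 + 2*s)
g(38) + t(-15 + 23, -18) = (17 + 2*38) + sqrt(29 - 18) = (17 + 76) + sqrt(11) = 93 + sqrt(11)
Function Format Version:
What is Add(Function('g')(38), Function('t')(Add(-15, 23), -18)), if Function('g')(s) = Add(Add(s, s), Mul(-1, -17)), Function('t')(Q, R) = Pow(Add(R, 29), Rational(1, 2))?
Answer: Add(93, Pow(11, Rational(1, 2))) ≈ 96.317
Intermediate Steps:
Function('t')(Q, R) = Pow(Add(29, R), Rational(1, 2))
Function('g')(s) = Add(17, Mul(2, s)) (Function('g')(s) = Add(Mul(2, s), 17) = Add(17, Mul(2, s)))
Add(Function('g')(38), Function('t')(Add(-15, 23), -18)) = Add(Add(17, Mul(2, 38)), Pow(Add(29, -18), Rational(1, 2))) = Add(Add(17, 76), Pow(11, Rational(1, 2))) = Add(93, Pow(11, Rational(1, 2)))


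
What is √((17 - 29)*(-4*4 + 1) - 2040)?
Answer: 2*I*√465 ≈ 43.128*I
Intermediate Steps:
√((17 - 29)*(-4*4 + 1) - 2040) = √(-12*(-16 + 1) - 2040) = √(-12*(-15) - 2040) = √(180 - 2040) = √(-1860) = 2*I*√465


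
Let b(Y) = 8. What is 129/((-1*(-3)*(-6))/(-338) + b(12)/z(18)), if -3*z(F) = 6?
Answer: -21801/667 ≈ -32.685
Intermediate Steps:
z(F) = -2 (z(F) = -⅓*6 = -2)
129/((-1*(-3)*(-6))/(-338) + b(12)/z(18)) = 129/((-1*(-3)*(-6))/(-338) + 8/(-2)) = 129/((3*(-6))*(-1/338) + 8*(-½)) = 129/(-18*(-1/338) - 4) = 129/(9/169 - 4) = 129/(-667/169) = 129*(-169/667) = -21801/667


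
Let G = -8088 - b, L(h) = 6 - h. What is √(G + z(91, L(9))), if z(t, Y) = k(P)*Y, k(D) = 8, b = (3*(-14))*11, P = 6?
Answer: 15*I*√34 ≈ 87.464*I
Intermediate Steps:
b = -462 (b = -42*11 = -462)
z(t, Y) = 8*Y
G = -7626 (G = -8088 - 1*(-462) = -8088 + 462 = -7626)
√(G + z(91, L(9))) = √(-7626 + 8*(6 - 1*9)) = √(-7626 + 8*(6 - 9)) = √(-7626 + 8*(-3)) = √(-7626 - 24) = √(-7650) = 15*I*√34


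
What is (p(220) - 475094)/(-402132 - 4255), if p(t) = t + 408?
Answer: 474466/406387 ≈ 1.1675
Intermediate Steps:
p(t) = 408 + t
(p(220) - 475094)/(-402132 - 4255) = ((408 + 220) - 475094)/(-402132 - 4255) = (628 - 475094)/(-406387) = -474466*(-1/406387) = 474466/406387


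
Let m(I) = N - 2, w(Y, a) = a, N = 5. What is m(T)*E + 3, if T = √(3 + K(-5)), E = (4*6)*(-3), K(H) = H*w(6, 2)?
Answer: -213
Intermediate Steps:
K(H) = 2*H (K(H) = H*2 = 2*H)
E = -72 (E = 24*(-3) = -72)
T = I*√7 (T = √(3 + 2*(-5)) = √(3 - 10) = √(-7) = I*√7 ≈ 2.6458*I)
m(I) = 3 (m(I) = 5 - 2 = 3)
m(T)*E + 3 = 3*(-72) + 3 = -216 + 3 = -213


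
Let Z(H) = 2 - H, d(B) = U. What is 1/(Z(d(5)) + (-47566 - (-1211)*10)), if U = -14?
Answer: -1/35440 ≈ -2.8217e-5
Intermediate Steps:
d(B) = -14
1/(Z(d(5)) + (-47566 - (-1211)*10)) = 1/((2 - 1*(-14)) + (-47566 - (-1211)*10)) = 1/((2 + 14) + (-47566 - 1*(-12110))) = 1/(16 + (-47566 + 12110)) = 1/(16 - 35456) = 1/(-35440) = -1/35440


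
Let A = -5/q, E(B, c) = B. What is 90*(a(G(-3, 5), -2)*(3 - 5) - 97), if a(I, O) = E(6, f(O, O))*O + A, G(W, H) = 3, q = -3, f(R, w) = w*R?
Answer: -6870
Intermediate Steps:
f(R, w) = R*w
A = 5/3 (A = -5/(-3) = -5*(-⅓) = 5/3 ≈ 1.6667)
a(I, O) = 5/3 + 6*O (a(I, O) = 6*O + 5/3 = 5/3 + 6*O)
90*(a(G(-3, 5), -2)*(3 - 5) - 97) = 90*((5/3 + 6*(-2))*(3 - 5) - 97) = 90*((5/3 - 12)*(-2) - 97) = 90*(-31/3*(-2) - 97) = 90*(62/3 - 97) = 90*(-229/3) = -6870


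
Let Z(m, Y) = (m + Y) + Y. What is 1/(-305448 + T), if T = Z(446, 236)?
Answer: -1/304530 ≈ -3.2837e-6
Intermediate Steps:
Z(m, Y) = m + 2*Y (Z(m, Y) = (Y + m) + Y = m + 2*Y)
T = 918 (T = 446 + 2*236 = 446 + 472 = 918)
1/(-305448 + T) = 1/(-305448 + 918) = 1/(-304530) = -1/304530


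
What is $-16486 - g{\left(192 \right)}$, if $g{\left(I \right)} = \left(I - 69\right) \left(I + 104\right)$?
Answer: $-52894$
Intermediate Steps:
$g{\left(I \right)} = \left(-69 + I\right) \left(104 + I\right)$
$-16486 - g{\left(192 \right)} = -16486 - \left(-7176 + 192^{2} + 35 \cdot 192\right) = -16486 - \left(-7176 + 36864 + 6720\right) = -16486 - 36408 = -52894$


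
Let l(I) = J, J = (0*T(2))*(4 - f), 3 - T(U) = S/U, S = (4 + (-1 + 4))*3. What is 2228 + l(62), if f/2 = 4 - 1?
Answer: 2228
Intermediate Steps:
S = 21 (S = (4 + 3)*3 = 7*3 = 21)
f = 6 (f = 2*(4 - 1) = 2*3 = 6)
T(U) = 3 - 21/U
J = 0 (J = (0*(3 - 21/2))*(4 - 1*6) = (0*(3 - 21*½))*(4 - 6) = (0*(3 - 21/2))*(-2) = (0*(-15/2))*(-2) = 0*(-2) = 0)
l(I) = 0
2228 + l(62) = 2228 + 0 = 2228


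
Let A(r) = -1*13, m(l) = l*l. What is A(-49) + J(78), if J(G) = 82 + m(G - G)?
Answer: 69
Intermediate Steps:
m(l) = l²
J(G) = 82 (J(G) = 82 + (G - G)² = 82 + 0² = 82 + 0 = 82)
A(r) = -13
A(-49) + J(78) = -13 + 82 = 69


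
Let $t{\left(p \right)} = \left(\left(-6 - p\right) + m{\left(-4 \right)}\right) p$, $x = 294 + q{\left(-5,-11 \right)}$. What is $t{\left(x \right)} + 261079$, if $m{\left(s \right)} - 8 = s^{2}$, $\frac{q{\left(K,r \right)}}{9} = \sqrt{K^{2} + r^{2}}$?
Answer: $168109 - 5130 \sqrt{146} \approx 1.0612 \cdot 10^{5}$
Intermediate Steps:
$q{\left(K,r \right)} = 9 \sqrt{K^{2} + r^{2}}$
$m{\left(s \right)} = 8 + s^{2}$
$x = 294 + 9 \sqrt{146}$ ($x = 294 + 9 \sqrt{\left(-5\right)^{2} + \left(-11\right)^{2}} = 294 + 9 \sqrt{25 + 121} = 294 + 9 \sqrt{146} \approx 402.75$)
$t{\left(p \right)} = p \left(18 - p\right)$ ($t{\left(p \right)} = \left(\left(-6 - p\right) + \left(8 + \left(-4\right)^{2}\right)\right) p = \left(\left(-6 - p\right) + \left(8 + 16\right)\right) p = \left(\left(-6 - p\right) + 24\right) p = \left(18 - p\right) p = p \left(18 - p\right)$)
$t{\left(x \right)} + 261079 = \left(294 + 9 \sqrt{146}\right) \left(18 - \left(294 + 9 \sqrt{146}\right)\right) + 261079 = \left(294 + 9 \sqrt{146}\right) \left(-276 - 9 \sqrt{146}\right) + 261079 = \left(-276 - 9 \sqrt{146}\right) \left(294 + 9 \sqrt{146}\right) + 261079 = 261079 + \left(-276 - 9 \sqrt{146}\right) \left(294 + 9 \sqrt{146}\right)$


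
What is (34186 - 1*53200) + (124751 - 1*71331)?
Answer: 34406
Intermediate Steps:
(34186 - 1*53200) + (124751 - 1*71331) = (34186 - 53200) + (124751 - 71331) = -19014 + 53420 = 34406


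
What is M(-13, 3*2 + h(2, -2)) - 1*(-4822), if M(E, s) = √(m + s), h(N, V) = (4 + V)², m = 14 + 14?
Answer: 4822 + √38 ≈ 4828.2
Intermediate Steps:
m = 28
M(E, s) = √(28 + s)
M(-13, 3*2 + h(2, -2)) - 1*(-4822) = √(28 + (3*2 + (4 - 2)²)) - 1*(-4822) = √(28 + (6 + 2²)) + 4822 = √(28 + (6 + 4)) + 4822 = √(28 + 10) + 4822 = √38 + 4822 = 4822 + √38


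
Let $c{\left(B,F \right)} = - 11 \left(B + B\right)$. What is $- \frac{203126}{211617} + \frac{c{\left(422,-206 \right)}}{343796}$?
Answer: $- \frac{2564234233}{2598324219} \approx -0.98688$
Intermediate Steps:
$c{\left(B,F \right)} = - 22 B$ ($c{\left(B,F \right)} = - 11 \cdot 2 B = - 22 B$)
$- \frac{203126}{211617} + \frac{c{\left(422,-206 \right)}}{343796} = - \frac{203126}{211617} + \frac{\left(-22\right) 422}{343796} = \left(-203126\right) \frac{1}{211617} - \frac{2321}{85949} = - \frac{29018}{30231} - \frac{2321}{85949} = - \frac{2564234233}{2598324219}$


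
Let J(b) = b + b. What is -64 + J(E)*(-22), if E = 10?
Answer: -504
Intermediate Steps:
J(b) = 2*b
-64 + J(E)*(-22) = -64 + (2*10)*(-22) = -64 + 20*(-22) = -64 - 440 = -504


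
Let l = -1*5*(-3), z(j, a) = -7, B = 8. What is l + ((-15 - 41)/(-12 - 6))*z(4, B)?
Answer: -61/9 ≈ -6.7778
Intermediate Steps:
l = 15 (l = -5*(-3) = 15)
l + ((-15 - 41)/(-12 - 6))*z(4, B) = 15 + ((-15 - 41)/(-12 - 6))*(-7) = 15 - 56/(-18)*(-7) = 15 - 56*(-1/18)*(-7) = 15 + (28/9)*(-7) = 15 - 196/9 = -61/9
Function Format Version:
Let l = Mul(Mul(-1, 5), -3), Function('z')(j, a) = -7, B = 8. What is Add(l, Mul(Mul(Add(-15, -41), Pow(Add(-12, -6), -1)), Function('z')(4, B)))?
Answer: Rational(-61, 9) ≈ -6.7778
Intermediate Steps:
l = 15 (l = Mul(-5, -3) = 15)
Add(l, Mul(Mul(Add(-15, -41), Pow(Add(-12, -6), -1)), Function('z')(4, B))) = Add(15, Mul(Mul(Add(-15, -41), Pow(Add(-12, -6), -1)), -7)) = Add(15, Mul(Mul(-56, Pow(-18, -1)), -7)) = Add(15, Mul(Mul(-56, Rational(-1, 18)), -7)) = Add(15, Mul(Rational(28, 9), -7)) = Add(15, Rational(-196, 9)) = Rational(-61, 9)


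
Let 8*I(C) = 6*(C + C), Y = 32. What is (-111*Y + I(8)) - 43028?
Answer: -46568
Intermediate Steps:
I(C) = 3*C/2 (I(C) = (6*(C + C))/8 = (6*(2*C))/8 = (12*C)/8 = 3*C/2)
(-111*Y + I(8)) - 43028 = (-111*32 + (3/2)*8) - 43028 = (-3552 + 12) - 43028 = -3540 - 43028 = -46568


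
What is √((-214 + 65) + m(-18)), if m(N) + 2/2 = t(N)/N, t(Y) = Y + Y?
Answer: 2*I*√37 ≈ 12.166*I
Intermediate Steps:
t(Y) = 2*Y
m(N) = 1 (m(N) = -1 + (2*N)/N = -1 + 2 = 1)
√((-214 + 65) + m(-18)) = √((-214 + 65) + 1) = √(-149 + 1) = √(-148) = 2*I*√37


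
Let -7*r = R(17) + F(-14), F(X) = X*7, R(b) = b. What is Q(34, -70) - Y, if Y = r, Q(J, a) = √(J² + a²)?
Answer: -81/7 + 2*√1514 ≈ 66.249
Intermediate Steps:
F(X) = 7*X
r = 81/7 (r = -(17 + 7*(-14))/7 = -(17 - 98)/7 = -⅐*(-81) = 81/7 ≈ 11.571)
Y = 81/7 ≈ 11.571
Q(34, -70) - Y = √(34² + (-70)²) - 1*81/7 = √(1156 + 4900) - 81/7 = √6056 - 81/7 = 2*√1514 - 81/7 = -81/7 + 2*√1514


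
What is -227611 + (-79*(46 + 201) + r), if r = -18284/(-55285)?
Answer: -13662232056/55285 ≈ -2.4712e+5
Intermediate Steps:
r = 18284/55285 (r = -18284*(-1/55285) = 18284/55285 ≈ 0.33072)
-227611 + (-79*(46 + 201) + r) = -227611 + (-79*(46 + 201) + 18284/55285) = -227611 + (-79*247 + 18284/55285) = -227611 + (-19513 + 18284/55285) = -227611 - 1078757921/55285 = -13662232056/55285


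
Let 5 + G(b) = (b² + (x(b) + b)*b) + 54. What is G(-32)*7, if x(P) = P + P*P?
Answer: -207529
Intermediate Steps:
x(P) = P + P²
G(b) = 49 + b² + b*(b + b*(1 + b)) (G(b) = -5 + ((b² + (b*(1 + b) + b)*b) + 54) = -5 + ((b² + (b + b*(1 + b))*b) + 54) = -5 + ((b² + b*(b + b*(1 + b))) + 54) = -5 + (54 + b² + b*(b + b*(1 + b))) = 49 + b² + b*(b + b*(1 + b)))
G(-32)*7 = (49 + (-32)³ + 3*(-32)²)*7 = (49 - 32768 + 3*1024)*7 = (49 - 32768 + 3072)*7 = -29647*7 = -207529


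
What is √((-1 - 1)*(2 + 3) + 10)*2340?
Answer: 0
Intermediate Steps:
√((-1 - 1)*(2 + 3) + 10)*2340 = √(-2*5 + 10)*2340 = √(-10 + 10)*2340 = √0*2340 = 0*2340 = 0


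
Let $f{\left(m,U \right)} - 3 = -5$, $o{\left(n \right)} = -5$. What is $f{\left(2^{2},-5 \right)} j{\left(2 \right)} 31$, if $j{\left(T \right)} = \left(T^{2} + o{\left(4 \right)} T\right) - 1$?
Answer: $434$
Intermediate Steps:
$j{\left(T \right)} = -1 + T^{2} - 5 T$ ($j{\left(T \right)} = \left(T^{2} - 5 T\right) - 1 = -1 + T^{2} - 5 T$)
$f{\left(m,U \right)} = -2$ ($f{\left(m,U \right)} = 3 - 5 = -2$)
$f{\left(2^{2},-5 \right)} j{\left(2 \right)} 31 = - 2 \left(-1 + 2^{2} - 10\right) 31 = - 2 \left(-1 + 4 - 10\right) 31 = \left(-2\right) \left(-7\right) 31 = 14 \cdot 31 = 434$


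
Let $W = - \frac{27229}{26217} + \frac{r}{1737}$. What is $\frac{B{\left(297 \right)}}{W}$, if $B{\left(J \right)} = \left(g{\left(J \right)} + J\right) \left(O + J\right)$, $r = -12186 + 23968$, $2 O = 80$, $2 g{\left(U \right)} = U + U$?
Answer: $\frac{1012876858818}{29065769} \approx 34848.0$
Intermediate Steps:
$g{\left(U \right)} = U$ ($g{\left(U \right)} = \frac{U + U}{2} = \frac{2 U}{2} = U$)
$O = 40$ ($O = \frac{1}{2} \cdot 80 = 40$)
$r = 11782$
$B{\left(J \right)} = 2 J \left(40 + J\right)$ ($B{\left(J \right)} = \left(J + J\right) \left(40 + J\right) = 2 J \left(40 + J\right)$)
$W = \frac{29065769}{5059881}$ ($W = - \frac{27229}{26217} + \frac{11782}{1737} = \frac{29065769}{5059881} \approx 5.7444$)
$\frac{B{\left(297 \right)}}{W} = \frac{2 \cdot 297 \left(40 + 297\right)}{\frac{29065769}{5059881}} = 2 \cdot 297 \cdot 337 \cdot \frac{5059881}{29065769} = 200178 \cdot \frac{5059881}{29065769} = \frac{1012876858818}{29065769}$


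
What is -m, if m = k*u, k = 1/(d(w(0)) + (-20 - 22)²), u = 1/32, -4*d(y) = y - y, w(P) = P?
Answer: -1/56448 ≈ -1.7715e-5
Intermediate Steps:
d(y) = 0 (d(y) = -(y - y)/4 = -¼*0 = 0)
u = 1/32 ≈ 0.031250
k = 1/1764 (k = 1/(0 + (-20 - 22)²) = 1/(0 + (-42)²) = 1/(0 + 1764) = 1/1764 ≈ 0.00056689)
m = 1/56448 (m = (1/1764)*(1/32) = 1/56448 ≈ 1.7715e-5)
-m = -1*1/56448 = -1/56448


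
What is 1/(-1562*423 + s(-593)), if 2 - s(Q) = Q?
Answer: -1/660131 ≈ -1.5149e-6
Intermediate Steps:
s(Q) = 2 - Q
1/(-1562*423 + s(-593)) = 1/(-1562*423 + (2 - 1*(-593))) = 1/(-660726 + (2 + 593)) = 1/(-660726 + 595) = 1/(-660131) = -1/660131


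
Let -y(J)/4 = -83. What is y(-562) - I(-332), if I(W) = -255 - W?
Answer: 255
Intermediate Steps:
y(J) = 332 (y(J) = -4*(-83) = 332)
y(-562) - I(-332) = 332 - (-255 - 1*(-332)) = 332 - (-255 + 332) = 332 - 1*77 = 332 - 77 = 255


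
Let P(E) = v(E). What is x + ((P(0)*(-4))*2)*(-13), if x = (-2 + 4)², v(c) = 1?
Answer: 108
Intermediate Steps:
P(E) = 1
x = 4 (x = 2² = 4)
x + ((P(0)*(-4))*2)*(-13) = 4 + ((1*(-4))*2)*(-13) = 4 - 4*2*(-13) = 4 - 8*(-13) = 4 + 104 = 108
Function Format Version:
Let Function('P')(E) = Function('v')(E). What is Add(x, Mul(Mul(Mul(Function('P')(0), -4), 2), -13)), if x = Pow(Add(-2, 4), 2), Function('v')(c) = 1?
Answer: 108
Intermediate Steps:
Function('P')(E) = 1
x = 4 (x = Pow(2, 2) = 4)
Add(x, Mul(Mul(Mul(Function('P')(0), -4), 2), -13)) = Add(4, Mul(Mul(Mul(1, -4), 2), -13)) = Add(4, Mul(Mul(-4, 2), -13)) = Add(4, Mul(-8, -13)) = Add(4, 104) = 108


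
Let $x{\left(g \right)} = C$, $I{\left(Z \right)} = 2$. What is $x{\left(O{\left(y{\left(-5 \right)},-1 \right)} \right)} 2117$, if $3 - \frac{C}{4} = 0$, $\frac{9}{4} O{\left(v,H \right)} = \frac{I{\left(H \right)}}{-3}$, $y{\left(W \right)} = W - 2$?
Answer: $25404$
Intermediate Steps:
$y{\left(W \right)} = -2 + W$
$O{\left(v,H \right)} = - \frac{8}{27}$ ($O{\left(v,H \right)} = \frac{4 \frac{2}{-3}}{9} = \frac{4 \cdot 2 \left(- \frac{1}{3}\right)}{9} = \frac{4}{9} \left(- \frac{2}{3}\right) = - \frac{8}{27}$)
$C = 12$ ($C = 12 - 0 = 12 + 0 = 12$)
$x{\left(g \right)} = 12$
$x{\left(O{\left(y{\left(-5 \right)},-1 \right)} \right)} 2117 = 12 \cdot 2117 = 25404$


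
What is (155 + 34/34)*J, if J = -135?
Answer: -21060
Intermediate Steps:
(155 + 34/34)*J = (155 + 34/34)*(-135) = (155 + 34*(1/34))*(-135) = (155 + 1)*(-135) = 156*(-135) = -21060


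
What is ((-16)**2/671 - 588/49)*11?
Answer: -7796/61 ≈ -127.80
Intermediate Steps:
((-16)**2/671 - 588/49)*11 = (256*(1/671) - 588*1/49)*11 = (256/671 - 12)*11 = -7796/671*11 = -7796/61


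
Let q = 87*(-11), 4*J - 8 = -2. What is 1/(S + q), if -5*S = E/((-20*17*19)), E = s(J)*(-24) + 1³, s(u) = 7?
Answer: -32300/30911267 ≈ -0.0010449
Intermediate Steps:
J = 3/2 (J = 2 + (¼)*(-2) = 2 - ½ = 3/2 ≈ 1.5000)
E = -167 (E = 7*(-24) + 1³ = -168 + 1 = -167)
S = -167/32300 (S = -(-167)/(5*(-20*17*19)) = -(-167)/(5*((-340*19))) = -(-167)/(5*(-6460)) = -(-167)*(-1)/(5*6460) = -⅕*167/6460 = -167/32300 ≈ -0.0051703)
q = -957
1/(S + q) = 1/(-167/32300 - 957) = 1/(-30911267/32300) = -32300/30911267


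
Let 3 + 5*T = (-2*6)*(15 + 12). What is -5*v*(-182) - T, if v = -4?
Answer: -17873/5 ≈ -3574.6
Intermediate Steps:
T = -327/5 (T = -⅗ + ((-2*6)*(15 + 12))/5 = -⅗ + (-12*27)/5 = -⅗ + (⅕)*(-324) = -⅗ - 324/5 = -327/5 ≈ -65.400)
-5*v*(-182) - T = -5*(-4)*(-182) - 1*(-327/5) = 20*(-182) + 327/5 = -3640 + 327/5 = -17873/5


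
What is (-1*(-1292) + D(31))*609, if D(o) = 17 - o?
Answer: 778302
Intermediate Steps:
(-1*(-1292) + D(31))*609 = (-1*(-1292) + (17 - 1*31))*609 = (1292 + (17 - 31))*609 = (1292 - 14)*609 = 1278*609 = 778302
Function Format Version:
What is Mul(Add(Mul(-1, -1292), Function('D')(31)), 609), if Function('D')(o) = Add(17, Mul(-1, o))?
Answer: 778302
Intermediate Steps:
Mul(Add(Mul(-1, -1292), Function('D')(31)), 609) = Mul(Add(Mul(-1, -1292), Add(17, Mul(-1, 31))), 609) = Mul(Add(1292, Add(17, -31)), 609) = Mul(Add(1292, -14), 609) = Mul(1278, 609) = 778302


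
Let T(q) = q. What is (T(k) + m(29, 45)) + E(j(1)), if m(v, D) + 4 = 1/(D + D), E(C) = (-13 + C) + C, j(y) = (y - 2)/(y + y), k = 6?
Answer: -1079/90 ≈ -11.989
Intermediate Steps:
j(y) = (-2 + y)/(2*y) (j(y) = (-2 + y)/((2*y)) = (-2 + y)*(1/(2*y)) = (-2 + y)/(2*y))
E(C) = -13 + 2*C
m(v, D) = -4 + 1/(2*D) (m(v, D) = -4 + 1/(D + D) = -4 + 1/(2*D))
(T(k) + m(29, 45)) + E(j(1)) = (6 + (-4 + (½)/45)) + (-13 + 2*((½)*(-2 + 1)/1)) = (6 + (-4 + (½)*(1/45))) + (-13 + 2*((½)*1*(-1))) = (6 + (-4 + 1/90)) + (-13 + 2*(-½)) = (6 - 359/90) + (-13 - 1) = 181/90 - 14 = -1079/90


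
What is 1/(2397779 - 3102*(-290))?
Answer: 1/3297359 ≈ 3.0327e-7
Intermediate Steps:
1/(2397779 - 3102*(-290)) = 1/(2397779 - 1*(-899580)) = 1/(2397779 + 899580) = 1/3297359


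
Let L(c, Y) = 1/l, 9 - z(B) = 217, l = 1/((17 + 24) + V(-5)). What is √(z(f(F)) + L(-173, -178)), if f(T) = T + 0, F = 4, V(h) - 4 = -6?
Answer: 13*I ≈ 13.0*I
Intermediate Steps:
V(h) = -2 (V(h) = 4 - 6 = -2)
f(T) = T
l = 1/39 (l = 1/((17 + 24) - 2) = 1/(41 - 2) = 1/39 ≈ 0.025641)
z(B) = -208 (z(B) = 9 - 1*217 = 9 - 217 = -208)
L(c, Y) = 39 (L(c, Y) = 1/(1/39) = 39)
√(z(f(F)) + L(-173, -178)) = √(-208 + 39) = √(-169) = 13*I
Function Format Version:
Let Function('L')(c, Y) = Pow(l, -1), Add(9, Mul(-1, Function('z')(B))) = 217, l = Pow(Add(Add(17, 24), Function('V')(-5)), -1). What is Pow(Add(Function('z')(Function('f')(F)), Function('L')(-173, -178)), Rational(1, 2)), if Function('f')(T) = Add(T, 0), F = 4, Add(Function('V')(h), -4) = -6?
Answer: Mul(13, I) ≈ Mul(13.000, I)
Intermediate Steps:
Function('V')(h) = -2 (Function('V')(h) = Add(4, -6) = -2)
Function('f')(T) = T
l = Rational(1, 39) (l = Pow(Add(Add(17, 24), -2), -1) = Pow(Add(41, -2), -1) = Pow(39, -1) = Rational(1, 39) ≈ 0.025641)
Function('z')(B) = -208 (Function('z')(B) = Add(9, Mul(-1, 217)) = Add(9, -217) = -208)
Function('L')(c, Y) = 39 (Function('L')(c, Y) = Pow(Rational(1, 39), -1) = 39)
Pow(Add(Function('z')(Function('f')(F)), Function('L')(-173, -178)), Rational(1, 2)) = Pow(Add(-208, 39), Rational(1, 2)) = Pow(-169, Rational(1, 2)) = Mul(13, I)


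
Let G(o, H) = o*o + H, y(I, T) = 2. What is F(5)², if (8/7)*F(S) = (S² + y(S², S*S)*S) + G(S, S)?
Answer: 207025/64 ≈ 3234.8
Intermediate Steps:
G(o, H) = H + o² (G(o, H) = o² + H = H + o²)
F(S) = 7*S²/4 + 21*S/8 (F(S) = 7*((S² + 2*S) + (S + S²))/8 = 7*(2*S² + 3*S)/8 = 7*S²/4 + 21*S/8)
F(5)² = ((7/8)*5*(3 + 2*5))² = ((7/8)*5*(3 + 10))² = ((7/8)*5*13)² = (455/8)² = 207025/64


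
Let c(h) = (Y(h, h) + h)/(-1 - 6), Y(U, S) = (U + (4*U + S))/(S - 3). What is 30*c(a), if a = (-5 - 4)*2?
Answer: 2700/49 ≈ 55.102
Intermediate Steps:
Y(U, S) = (S + 5*U)/(-3 + S) (Y(U, S) = (U + (S + 4*U))/(-3 + S) = (S + 5*U)/(-3 + S))
a = -18 (a = -9*2 = -18)
c(h) = -h/7 - 6*h/(7*(-3 + h)) (c(h) = ((h + 5*h)/(-3 + h) + h)/(-1 - 6) = ((6*h)/(-3 + h) + h)/(-7) = (6*h/(-3 + h) + h)*(-1/7) = (h + 6*h/(-3 + h))*(-1/7) = -h/7 - 6*h/(7*(-3 + h)))
30*c(a) = 30*((1/7)*(-18)*(-3 - 1*(-18))/(-3 - 18)) = 30*((1/7)*(-18)*(-3 + 18)/(-21)) = 30*((1/7)*(-18)*(-1/21)*15) = 30*(90/49) = 2700/49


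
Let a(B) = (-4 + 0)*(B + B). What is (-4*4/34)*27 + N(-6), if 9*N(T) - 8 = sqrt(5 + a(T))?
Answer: -1808/153 + sqrt(53)/9 ≈ -11.008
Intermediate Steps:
a(B) = -8*B
N(T) = 8/9 + sqrt(5 - 8*T)/9
(-4*4/34)*27 + N(-6) = (-4*4/34)*27 + (8/9 + sqrt(5 - 8*(-6))/9) = -16*1/34*27 + (8/9 + sqrt(5 + 48)/9) = -8/17*27 + (8/9 + sqrt(53)/9) = -216/17 + (8/9 + sqrt(53)/9) = -1808/153 + sqrt(53)/9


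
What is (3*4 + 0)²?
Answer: 144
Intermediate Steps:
(3*4 + 0)² = (12 + 0)² = 12² = 144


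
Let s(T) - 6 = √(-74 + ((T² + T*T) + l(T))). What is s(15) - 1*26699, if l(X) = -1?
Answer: -26693 + 5*√15 ≈ -26674.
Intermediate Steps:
s(T) = 6 + √(-75 + 2*T²) (s(T) = 6 + √(-74 + ((T² + T*T) - 1)) = 6 + √(-74 + ((T² + T²) - 1)) = 6 + √(-74 + (2*T² - 1)) = 6 + √(-74 + (-1 + 2*T²)) = 6 + √(-75 + 2*T²))
s(15) - 1*26699 = (6 + √(-75 + 2*15²)) - 1*26699 = (6 + √(-75 + 2*225)) - 26699 = (6 + √(-75 + 450)) - 26699 = (6 + √375) - 26699 = (6 + 5*√15) - 26699 = -26693 + 5*√15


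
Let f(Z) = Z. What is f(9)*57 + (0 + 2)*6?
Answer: 525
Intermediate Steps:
f(9)*57 + (0 + 2)*6 = 9*57 + (0 + 2)*6 = 513 + 2*6 = 513 + 12 = 525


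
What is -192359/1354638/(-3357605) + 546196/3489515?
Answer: 3205529568455827/20479352631192174 ≈ 0.15652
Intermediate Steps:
-192359/1354638/(-3357605) + 546196/3489515 = -192359*1/1354638*(-1/3357605) + 546196*(1/3489515) = -192359/1354638*(-1/3357605) + 546196/3489515 = 192359/4548339321990 + 546196/3489515 = 3205529568455827/20479352631192174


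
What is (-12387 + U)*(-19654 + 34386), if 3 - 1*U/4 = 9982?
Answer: -770527796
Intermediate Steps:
U = -39916 (U = 12 - 4*9982 = 12 - 39928 = -39916)
(-12387 + U)*(-19654 + 34386) = (-12387 - 39916)*(-19654 + 34386) = -52303*14732 = -770527796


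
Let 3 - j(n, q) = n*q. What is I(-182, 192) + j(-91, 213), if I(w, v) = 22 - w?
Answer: 19590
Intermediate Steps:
j(n, q) = 3 - n*q
I(-182, 192) + j(-91, 213) = (22 - 1*(-182)) + (3 - 1*(-91)*213) = (22 + 182) + (3 + 19383) = 204 + 19386 = 19590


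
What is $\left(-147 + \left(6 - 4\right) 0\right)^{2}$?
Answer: $21609$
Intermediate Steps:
$\left(-147 + \left(6 - 4\right) 0\right)^{2} = \left(-147 + 2 \cdot 0\right)^{2} = \left(-147 + 0\right)^{2} = \left(-147\right)^{2} = 21609$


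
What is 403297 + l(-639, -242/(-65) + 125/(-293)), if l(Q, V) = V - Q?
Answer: 7693023901/19045 ≈ 4.0394e+5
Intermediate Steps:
403297 + l(-639, -242/(-65) + 125/(-293)) = 403297 + ((-242/(-65) + 125/(-293)) - 1*(-639)) = 403297 + ((-242*(-1/65) + 125*(-1/293)) + 639) = 403297 + ((242/65 - 125/293) + 639) = 403297 + (62781/19045 + 639) = 403297 + 12232536/19045 = 7693023901/19045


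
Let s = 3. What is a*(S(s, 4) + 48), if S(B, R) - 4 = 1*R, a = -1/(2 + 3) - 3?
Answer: -896/5 ≈ -179.20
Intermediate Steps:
a = -16/5 (a = -1/5 - 3 = (⅕)*(-1) - 3 = -⅕ - 3 = -16/5 ≈ -3.2000)
S(B, R) = 4 + R (S(B, R) = 4 + 1*R = 4 + R)
a*(S(s, 4) + 48) = -16*((4 + 4) + 48)/5 = -16*(8 + 48)/5 = -16/5*56 = -896/5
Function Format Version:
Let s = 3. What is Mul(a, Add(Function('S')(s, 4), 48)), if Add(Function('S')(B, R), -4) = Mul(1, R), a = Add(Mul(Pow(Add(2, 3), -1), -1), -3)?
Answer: Rational(-896, 5) ≈ -179.20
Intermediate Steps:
a = Rational(-16, 5) (a = Add(Mul(Pow(5, -1), -1), -3) = Add(Mul(Rational(1, 5), -1), -3) = Add(Rational(-1, 5), -3) = Rational(-16, 5) ≈ -3.2000)
Function('S')(B, R) = Add(4, R) (Function('S')(B, R) = Add(4, Mul(1, R)) = Add(4, R))
Mul(a, Add(Function('S')(s, 4), 48)) = Mul(Rational(-16, 5), Add(Add(4, 4), 48)) = Mul(Rational(-16, 5), Add(8, 48)) = Mul(Rational(-16, 5), 56) = Rational(-896, 5)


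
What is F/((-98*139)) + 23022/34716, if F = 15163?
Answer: -8866376/19704223 ≈ -0.44997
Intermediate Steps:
F/((-98*139)) + 23022/34716 = 15163/((-98*139)) + 23022/34716 = 15163/(-13622) + 23022*(1/34716) = 15163*(-1/13622) + 3837/5786 = -15163/13622 + 3837/5786 = -8866376/19704223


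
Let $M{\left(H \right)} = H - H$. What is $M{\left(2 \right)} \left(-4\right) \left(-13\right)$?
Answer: $0$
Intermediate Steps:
$M{\left(H \right)} = 0$
$M{\left(2 \right)} \left(-4\right) \left(-13\right) = 0 \left(-4\right) \left(-13\right) = 0 \left(-13\right) = 0$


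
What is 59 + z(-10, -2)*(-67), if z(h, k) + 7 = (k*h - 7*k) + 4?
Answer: -2018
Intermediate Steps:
z(h, k) = -3 - 7*k + h*k (z(h, k) = -7 + ((k*h - 7*k) + 4) = -7 + ((h*k - 7*k) + 4) = -7 + ((-7*k + h*k) + 4) = -7 + (4 - 7*k + h*k) = -3 - 7*k + h*k)
59 + z(-10, -2)*(-67) = 59 + (-3 - 7*(-2) - 10*(-2))*(-67) = 59 + (-3 + 14 + 20)*(-67) = 59 + 31*(-67) = 59 - 2077 = -2018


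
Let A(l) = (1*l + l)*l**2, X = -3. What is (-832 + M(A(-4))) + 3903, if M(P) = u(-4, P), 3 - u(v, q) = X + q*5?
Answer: 3717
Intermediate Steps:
A(l) = 2*l**3 (A(l) = (l + l)*l**2 = (2*l)*l**2 = 2*l**3)
u(v, q) = 6 - 5*q (u(v, q) = 3 - (-3 + q*5) = 3 - (-3 + 5*q) = 3 + (3 - 5*q) = 6 - 5*q)
M(P) = 6 - 5*P
(-832 + M(A(-4))) + 3903 = (-832 + (6 - 10*(-4)**3)) + 3903 = (-832 + (6 - 10*(-64))) + 3903 = (-832 + (6 - 5*(-128))) + 3903 = (-832 + (6 + 640)) + 3903 = (-832 + 646) + 3903 = -186 + 3903 = 3717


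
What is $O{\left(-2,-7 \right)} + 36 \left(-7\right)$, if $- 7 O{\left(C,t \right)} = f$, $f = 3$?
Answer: $- \frac{1767}{7} \approx -252.43$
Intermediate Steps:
$O{\left(C,t \right)} = - \frac{3}{7}$ ($O{\left(C,t \right)} = \left(- \frac{1}{7}\right) 3 = - \frac{3}{7}$)
$O{\left(-2,-7 \right)} + 36 \left(-7\right) = - \frac{3}{7} + 36 \left(-7\right) = - \frac{3}{7} - 252 = - \frac{1767}{7}$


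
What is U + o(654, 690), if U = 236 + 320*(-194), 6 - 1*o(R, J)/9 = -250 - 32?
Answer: -59252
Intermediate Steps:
o(R, J) = 2592 (o(R, J) = 54 - 9*(-250 - 32) = 54 - 9*(-282) = 54 + 2538 = 2592)
U = -61844 (U = 236 - 62080 = -61844)
U + o(654, 690) = -61844 + 2592 = -59252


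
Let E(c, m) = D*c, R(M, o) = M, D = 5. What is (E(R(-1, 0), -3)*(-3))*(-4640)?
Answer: -69600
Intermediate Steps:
E(c, m) = 5*c
(E(R(-1, 0), -3)*(-3))*(-4640) = ((5*(-1))*(-3))*(-4640) = -5*(-3)*(-4640) = 15*(-4640) = -69600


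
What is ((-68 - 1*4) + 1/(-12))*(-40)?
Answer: 8650/3 ≈ 2883.3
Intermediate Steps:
((-68 - 1*4) + 1/(-12))*(-40) = ((-68 - 4) - 1/12)*(-40) = (-72 - 1/12)*(-40) = -865/12*(-40) = 8650/3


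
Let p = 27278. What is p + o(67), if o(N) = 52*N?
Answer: 30762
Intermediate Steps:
p + o(67) = 27278 + 52*67 = 27278 + 3484 = 30762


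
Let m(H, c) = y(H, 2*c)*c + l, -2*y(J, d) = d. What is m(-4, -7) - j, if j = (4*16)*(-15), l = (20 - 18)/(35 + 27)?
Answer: 28242/31 ≈ 911.03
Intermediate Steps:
y(J, d) = -d/2
l = 1/31 (l = 2/62 = 2*(1/62) = 1/31 ≈ 0.032258)
m(H, c) = 1/31 - c² (m(H, c) = (-c)*c + 1/31 = -c² + 1/31 = 1/31 - c²)
j = -960 (j = 64*(-15) = -960)
m(-4, -7) - j = (1/31 - 1*(-7)²) - 1*(-960) = (1/31 - 1*49) + 960 = (1/31 - 49) + 960 = -1518/31 + 960 = 28242/31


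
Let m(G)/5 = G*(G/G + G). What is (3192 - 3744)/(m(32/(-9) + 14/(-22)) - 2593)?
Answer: 5410152/24758293 ≈ 0.21852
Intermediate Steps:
m(G) = 5*G*(1 + G) (m(G) = 5*(G*(G/G + G)) = 5*(G*(1 + G)) = 5*G*(1 + G))
(3192 - 3744)/(m(32/(-9) + 14/(-22)) - 2593) = (3192 - 3744)/(5*(32/(-9) + 14/(-22))*(1 + (32/(-9) + 14/(-22))) - 2593) = -552/(5*(32*(-⅑) + 14*(-1/22))*(1 + (32*(-⅑) + 14*(-1/22))) - 2593) = -552/(5*(-32/9 - 7/11)*(1 + (-32/9 - 7/11)) - 2593) = -552/(5*(-415/99)*(1 - 415/99) - 2593) = -552/(5*(-415/99)*(-316/99) - 2593) = -552/(655700/9801 - 2593) = -552/(-24758293/9801) = -552*(-9801/24758293) = 5410152/24758293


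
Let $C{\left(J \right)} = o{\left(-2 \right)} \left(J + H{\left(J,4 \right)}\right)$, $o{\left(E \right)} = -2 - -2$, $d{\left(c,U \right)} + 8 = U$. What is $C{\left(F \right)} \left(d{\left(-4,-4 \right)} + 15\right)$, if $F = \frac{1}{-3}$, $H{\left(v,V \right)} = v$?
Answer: $0$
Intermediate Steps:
$d{\left(c,U \right)} = -8 + U$
$o{\left(E \right)} = 0$ ($o{\left(E \right)} = -2 + 2 = 0$)
$F = - \frac{1}{3} \approx -0.33333$
$C{\left(J \right)} = 0$ ($C{\left(J \right)} = 0 \left(J + J\right) = 0 \cdot 2 J = 0$)
$C{\left(F \right)} \left(d{\left(-4,-4 \right)} + 15\right) = 0 \left(\left(-8 - 4\right) + 15\right) = 0 \left(-12 + 15\right) = 0 \cdot 3 = 0$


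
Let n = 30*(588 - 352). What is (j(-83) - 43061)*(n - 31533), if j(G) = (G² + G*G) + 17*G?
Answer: 750560382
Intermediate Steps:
j(G) = 2*G² + 17*G (j(G) = (G² + G²) + 17*G = 2*G² + 17*G)
n = 7080 (n = 30*236 = 7080)
(j(-83) - 43061)*(n - 31533) = (-83*(17 + 2*(-83)) - 43061)*(7080 - 31533) = (-83*(17 - 166) - 43061)*(-24453) = (-83*(-149) - 43061)*(-24453) = (12367 - 43061)*(-24453) = -30694*(-24453) = 750560382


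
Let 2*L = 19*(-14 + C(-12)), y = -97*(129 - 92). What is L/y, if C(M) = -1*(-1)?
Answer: 247/7178 ≈ 0.034411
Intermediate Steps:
y = -3589 (y = -97*37 = -3589)
C(M) = 1
L = -247/2 (L = (19*(-14 + 1))/2 = (19*(-13))/2 = (½)*(-247) = -247/2 ≈ -123.50)
L/y = -247/2/(-3589) = -247/2*(-1/3589) = 247/7178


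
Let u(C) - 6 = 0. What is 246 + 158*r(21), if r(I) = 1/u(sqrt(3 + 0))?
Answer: 817/3 ≈ 272.33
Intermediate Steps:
u(C) = 6 (u(C) = 6 + 0 = 6)
r(I) = 1/6
246 + 158*r(21) = 246 + 158*(1/6) = 246 + 79/3 = 817/3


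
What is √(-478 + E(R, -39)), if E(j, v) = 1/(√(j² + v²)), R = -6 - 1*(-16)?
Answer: √(-1256012398 + 1621*√1621)/1621 ≈ 21.863*I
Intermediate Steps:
R = 10 (R = -6 + 16 = 10)
E(j, v) = (j² + v²)^(-½)
√(-478 + E(R, -39)) = √(-478 + (10² + (-39)²)^(-½)) = √(-478 + (100 + 1521)^(-½)) = √(-478 + 1621^(-½)) = √(-478 + √1621/1621)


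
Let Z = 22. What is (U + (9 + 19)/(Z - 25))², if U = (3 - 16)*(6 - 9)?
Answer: 7921/9 ≈ 880.11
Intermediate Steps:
U = 39 (U = -13*(-3) = 39)
(U + (9 + 19)/(Z - 25))² = (39 + (9 + 19)/(22 - 25))² = (39 + 28/(-3))² = (39 + 28*(-⅓))² = (39 - 28/3)² = (89/3)² = 7921/9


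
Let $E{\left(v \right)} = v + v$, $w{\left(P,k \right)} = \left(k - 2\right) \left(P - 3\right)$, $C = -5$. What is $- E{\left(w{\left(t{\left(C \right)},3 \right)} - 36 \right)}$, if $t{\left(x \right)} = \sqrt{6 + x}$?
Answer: $76$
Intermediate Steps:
$w{\left(P,k \right)} = \left(-3 + P\right) \left(-2 + k\right)$ ($w{\left(P,k \right)} = \left(-2 + k\right) \left(-3 + P\right) = \left(-3 + P\right) \left(-2 + k\right)$)
$E{\left(v \right)} = 2 v$
$- E{\left(w{\left(t{\left(C \right)},3 \right)} - 36 \right)} = - 2 \left(\left(6 - 9 - 2 \sqrt{6 - 5} + \sqrt{6 - 5} \cdot 3\right) - 36\right) = - 2 \left(\left(6 - 9 - 2 \sqrt{1} + \sqrt{1} \cdot 3\right) - 36\right) = - 2 \left(\left(6 - 9 - 2 + 1 \cdot 3\right) - 36\right) = - 2 \left(\left(6 - 9 - 2 + 3\right) - 36\right) = - 2 \left(-2 - 36\right) = - 2 \left(-38\right) = \left(-1\right) \left(-76\right) = 76$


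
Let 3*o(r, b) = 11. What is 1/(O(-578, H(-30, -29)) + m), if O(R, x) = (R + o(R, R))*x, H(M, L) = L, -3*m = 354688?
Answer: -3/304721 ≈ -9.8451e-6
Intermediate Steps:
m = -354688/3 (m = -⅓*354688 = -354688/3 ≈ -1.1823e+5)
o(r, b) = 11/3 (o(r, b) = (⅓)*11 = 11/3)
O(R, x) = x*(11/3 + R) (O(R, x) = (R + 11/3)*x = (11/3 + R)*x = x*(11/3 + R))
1/(O(-578, H(-30, -29)) + m) = 1/((⅓)*(-29)*(11 + 3*(-578)) - 354688/3) = 1/((⅓)*(-29)*(11 - 1734) - 354688/3) = 1/((⅓)*(-29)*(-1723) - 354688/3) = 1/(49967/3 - 354688/3) = 1/(-304721/3) = -3/304721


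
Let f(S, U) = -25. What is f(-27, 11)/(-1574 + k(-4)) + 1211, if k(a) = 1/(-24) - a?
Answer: 45632291/37681 ≈ 1211.0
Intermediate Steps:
k(a) = -1/24 - a
f(-27, 11)/(-1574 + k(-4)) + 1211 = -25/(-1574 + (-1/24 - 1*(-4))) + 1211 = -25/(-1574 + (-1/24 + 4)) + 1211 = -25/(-1574 + 95/24) + 1211 = -25/(-37681/24) + 1211 = -25*(-24/37681) + 1211 = 600/37681 + 1211 = 45632291/37681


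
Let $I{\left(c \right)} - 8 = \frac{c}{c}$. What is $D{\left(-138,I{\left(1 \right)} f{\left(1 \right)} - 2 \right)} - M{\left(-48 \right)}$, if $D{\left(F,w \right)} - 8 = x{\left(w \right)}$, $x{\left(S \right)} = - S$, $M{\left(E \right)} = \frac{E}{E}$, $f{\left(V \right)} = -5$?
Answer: $54$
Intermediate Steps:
$I{\left(c \right)} = 9$ ($I{\left(c \right)} = 8 + \frac{c}{c} = 8 + 1 = 9$)
$M{\left(E \right)} = 1$
$D{\left(F,w \right)} = 8 - w$
$D{\left(-138,I{\left(1 \right)} f{\left(1 \right)} - 2 \right)} - M{\left(-48 \right)} = \left(8 - \left(9 \left(-5\right) - 2\right)\right) - 1 = \left(8 - \left(-45 - 2\right)\right) - 1 = \left(8 - -47\right) - 1 = \left(8 + 47\right) - 1 = 55 - 1 = 54$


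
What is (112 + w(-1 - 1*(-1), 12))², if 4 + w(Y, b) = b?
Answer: 14400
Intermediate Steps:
w(Y, b) = -4 + b
(112 + w(-1 - 1*(-1), 12))² = (112 + (-4 + 12))² = (112 + 8)² = 120² = 14400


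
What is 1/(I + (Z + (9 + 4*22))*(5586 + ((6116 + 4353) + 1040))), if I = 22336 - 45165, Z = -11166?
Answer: -1/189247384 ≈ -5.2841e-9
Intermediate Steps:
I = -22829
1/(I + (Z + (9 + 4*22))*(5586 + ((6116 + 4353) + 1040))) = 1/(-22829 + (-11166 + (9 + 4*22))*(5586 + ((6116 + 4353) + 1040))) = 1/(-22829 + (-11166 + (9 + 88))*(5586 + (10469 + 1040))) = 1/(-22829 + (-11166 + 97)*(5586 + 11509)) = 1/(-22829 - 11069*17095) = 1/(-22829 - 189224555) = 1/(-189247384) = -1/189247384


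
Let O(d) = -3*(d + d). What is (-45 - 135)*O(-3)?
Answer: -3240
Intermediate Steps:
O(d) = -6*d
(-45 - 135)*O(-3) = (-45 - 135)*(-6*(-3)) = -180*18 = -3240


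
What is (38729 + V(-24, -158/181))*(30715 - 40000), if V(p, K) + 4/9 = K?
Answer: -195255487525/543 ≈ -3.5959e+8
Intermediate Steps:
V(p, K) = -4/9 + K
(38729 + V(-24, -158/181))*(30715 - 40000) = (38729 + (-4/9 - 158/181))*(30715 - 40000) = (38729 + (-4/9 - 158*1/181))*(-9285) = (38729 + (-4/9 - 158/181))*(-9285) = (38729 - 2146/1629)*(-9285) = (63087395/1629)*(-9285) = -195255487525/543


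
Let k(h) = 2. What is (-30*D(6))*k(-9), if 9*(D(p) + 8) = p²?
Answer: 240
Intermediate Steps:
D(p) = -8 + p²/9
(-30*D(6))*k(-9) = -30*(-8 + (⅑)*6²)*2 = -30*(-8 + (⅑)*36)*2 = -30*(-8 + 4)*2 = -30*(-4)*2 = 120*2 = 240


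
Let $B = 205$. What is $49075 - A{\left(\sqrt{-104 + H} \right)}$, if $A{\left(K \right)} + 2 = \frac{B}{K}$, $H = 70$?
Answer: $49077 + \frac{205 i \sqrt{34}}{34} \approx 49077.0 + 35.157 i$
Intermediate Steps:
$A{\left(K \right)} = -2 + \frac{205}{K}$
$49075 - A{\left(\sqrt{-104 + H} \right)} = 49075 - \left(-2 + \frac{205}{\sqrt{-104 + 70}}\right) = 49075 - \left(-2 + \frac{205}{\sqrt{-34}}\right) = 49075 - \left(-2 + \frac{205}{i \sqrt{34}}\right) = 49075 - \left(-2 + 205 \left(- \frac{i \sqrt{34}}{34}\right)\right) = 49075 - \left(-2 - \frac{205 i \sqrt{34}}{34}\right) = 49075 + \left(2 + \frac{205 i \sqrt{34}}{34}\right) = 49077 + \frac{205 i \sqrt{34}}{34}$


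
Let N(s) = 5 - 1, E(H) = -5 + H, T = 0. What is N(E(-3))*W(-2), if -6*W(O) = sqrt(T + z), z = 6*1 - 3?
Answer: -2*sqrt(3)/3 ≈ -1.1547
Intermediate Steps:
z = 3 (z = 6 - 3 = 3)
N(s) = 4
W(O) = -sqrt(3)/6 (W(O) = -sqrt(0 + 3)/6 = -sqrt(3)/6)
N(E(-3))*W(-2) = 4*(-sqrt(3)/6) = -2*sqrt(3)/3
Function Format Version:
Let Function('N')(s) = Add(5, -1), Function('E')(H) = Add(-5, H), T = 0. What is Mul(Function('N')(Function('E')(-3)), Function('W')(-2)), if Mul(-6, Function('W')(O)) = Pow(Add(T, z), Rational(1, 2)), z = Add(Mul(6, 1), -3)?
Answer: Mul(Rational(-2, 3), Pow(3, Rational(1, 2))) ≈ -1.1547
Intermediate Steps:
z = 3 (z = Add(6, -3) = 3)
Function('N')(s) = 4
Function('W')(O) = Mul(Rational(-1, 6), Pow(3, Rational(1, 2))) (Function('W')(O) = Mul(Rational(-1, 6), Pow(Add(0, 3), Rational(1, 2))) = Mul(Rational(-1, 6), Pow(3, Rational(1, 2))))
Mul(Function('N')(Function('E')(-3)), Function('W')(-2)) = Mul(4, Mul(Rational(-1, 6), Pow(3, Rational(1, 2)))) = Mul(Rational(-2, 3), Pow(3, Rational(1, 2)))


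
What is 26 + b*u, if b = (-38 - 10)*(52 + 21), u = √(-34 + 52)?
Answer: 26 - 10512*√2 ≈ -14840.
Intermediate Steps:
u = 3*√2 (u = √18 = 3*√2 ≈ 4.2426)
b = -3504 (b = -48*73 = -3504)
26 + b*u = 26 - 10512*√2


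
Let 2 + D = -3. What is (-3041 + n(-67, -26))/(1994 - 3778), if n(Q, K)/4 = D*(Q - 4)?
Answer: 1621/1784 ≈ 0.90863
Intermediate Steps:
D = -5 (D = -2 - 3 = -5)
n(Q, K) = 80 - 20*Q (n(Q, K) = 4*(-5*(Q - 4)) = 4*(-5*(-4 + Q)) = 4*(20 - 5*Q) = 80 - 20*Q)
(-3041 + n(-67, -26))/(1994 - 3778) = (-3041 + (80 - 20*(-67)))/(1994 - 3778) = (-3041 + (80 + 1340))/(-1784) = (-3041 + 1420)*(-1/1784) = -1621*(-1/1784) = 1621/1784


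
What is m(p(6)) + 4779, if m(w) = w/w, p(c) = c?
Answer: 4780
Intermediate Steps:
m(w) = 1
m(p(6)) + 4779 = 1 + 4779 = 4780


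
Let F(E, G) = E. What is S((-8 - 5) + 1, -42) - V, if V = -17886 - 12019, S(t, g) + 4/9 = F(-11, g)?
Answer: 269042/9 ≈ 29894.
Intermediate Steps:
S(t, g) = -103/9 (S(t, g) = -4/9 - 11 = -103/9)
V = -29905
S((-8 - 5) + 1, -42) - V = -103/9 - 1*(-29905) = -103/9 + 29905 = 269042/9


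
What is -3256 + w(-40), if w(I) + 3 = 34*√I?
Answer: -3259 + 68*I*√10 ≈ -3259.0 + 215.03*I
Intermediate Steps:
w(I) = -3 + 34*√I
-3256 + w(-40) = -3256 + (-3 + 34*√(-40)) = -3256 + (-3 + 34*(2*I*√10)) = -3256 + (-3 + 68*I*√10) = -3259 + 68*I*√10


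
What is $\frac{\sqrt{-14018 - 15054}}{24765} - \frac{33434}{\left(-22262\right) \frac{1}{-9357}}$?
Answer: $- \frac{156420969}{11131} + \frac{4 i \sqrt{1817}}{24765} \approx -14053.0 + 0.0068849 i$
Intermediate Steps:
$\frac{\sqrt{-14018 - 15054}}{24765} - \frac{33434}{\left(-22262\right) \frac{1}{-9357}} = \sqrt{-29072} \cdot \frac{1}{24765} - \frac{33434}{\left(-22262\right) \left(- \frac{1}{9357}\right)} = 4 i \sqrt{1817} \cdot \frac{1}{24765} - \frac{33434}{\frac{22262}{9357}} = \frac{4 i \sqrt{1817}}{24765} - \frac{156420969}{11131} = - \frac{156420969}{11131} + \frac{4 i \sqrt{1817}}{24765}$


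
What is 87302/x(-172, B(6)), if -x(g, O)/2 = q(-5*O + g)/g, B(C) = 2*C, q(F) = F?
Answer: -1876993/58 ≈ -32362.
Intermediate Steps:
x(g, O) = -2*(g - 5*O)/g (x(g, O) = -2*(-5*O + g)/g = -2*(g - 5*O)/g)
87302/x(-172, B(6)) = 87302/(-2 + 10*(2*6)/(-172)) = 87302/(-2 + 10*12*(-1/172)) = 87302/(-2 - 30/43) = 87302/(-116/43) = 87302*(-43/116) = -1876993/58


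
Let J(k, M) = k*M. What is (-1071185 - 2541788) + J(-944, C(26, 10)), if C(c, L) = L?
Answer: -3622413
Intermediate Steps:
J(k, M) = M*k
(-1071185 - 2541788) + J(-944, C(26, 10)) = (-1071185 - 2541788) + 10*(-944) = -3612973 - 9440 = -3622413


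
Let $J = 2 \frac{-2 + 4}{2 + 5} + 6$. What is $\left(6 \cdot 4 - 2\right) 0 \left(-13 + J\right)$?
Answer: $0$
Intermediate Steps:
$J = \frac{46}{7}$ ($J = 2 \cdot \frac{2}{7} + 6 = \frac{4}{7} + 6 = \frac{46}{7} \approx 6.5714$)
$\left(6 \cdot 4 - 2\right) 0 \left(-13 + J\right) = \left(6 \cdot 4 - 2\right) 0 \left(-13 + \frac{46}{7}\right) = \left(24 - 2\right) 0 \left(- \frac{45}{7}\right) = 22 \cdot 0 = 0$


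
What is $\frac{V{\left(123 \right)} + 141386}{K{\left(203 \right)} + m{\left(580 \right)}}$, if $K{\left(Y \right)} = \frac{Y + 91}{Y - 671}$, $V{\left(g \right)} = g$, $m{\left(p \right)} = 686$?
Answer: $\frac{11037702}{53459} \approx 206.47$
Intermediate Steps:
$K{\left(Y \right)} = \frac{91 + Y}{-671 + Y}$
$\frac{V{\left(123 \right)} + 141386}{K{\left(203 \right)} + m{\left(580 \right)}} = \frac{123 + 141386}{\frac{91 + 203}{-671 + 203} + 686} = \frac{141509}{\frac{1}{-468} \cdot 294 + 686} = \frac{141509}{\left(- \frac{1}{468}\right) 294 + 686} = \frac{141509}{- \frac{49}{78} + 686} = \frac{141509}{\frac{53459}{78}} = 141509 \cdot \frac{78}{53459} = \frac{11037702}{53459}$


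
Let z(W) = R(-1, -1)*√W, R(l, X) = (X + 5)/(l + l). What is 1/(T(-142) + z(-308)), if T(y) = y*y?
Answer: 5041/101647032 + I*√77/101647032 ≈ 4.9593e-5 + 8.6328e-8*I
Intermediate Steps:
R(l, X) = (5 + X)/(2*l) (R(l, X) = (5 + X)/((2*l)) = (5 + X)*(1/(2*l)) = (5 + X)/(2*l))
T(y) = y²
z(W) = -2*√W (z(W) = ((½)*(5 - 1)/(-1))*√W = ((½)*(-1)*4)*√W = -2*√W)
1/(T(-142) + z(-308)) = 1/((-142)² - 4*I*√77) = 1/(20164 - 4*I*√77)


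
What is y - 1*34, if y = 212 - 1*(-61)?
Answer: 239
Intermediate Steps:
y = 273 (y = 212 + 61 = 273)
y - 1*34 = 273 - 1*34 = 273 - 34 = 239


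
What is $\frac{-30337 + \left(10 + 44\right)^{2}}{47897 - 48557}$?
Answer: $\frac{27421}{660} \approx 41.547$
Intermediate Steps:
$\frac{-30337 + \left(10 + 44\right)^{2}}{47897 - 48557} = \frac{-30337 + 54^{2}}{-660} = \left(-30337 + 2916\right) \left(- \frac{1}{660}\right) = \left(-27421\right) \left(- \frac{1}{660}\right) = \frac{27421}{660}$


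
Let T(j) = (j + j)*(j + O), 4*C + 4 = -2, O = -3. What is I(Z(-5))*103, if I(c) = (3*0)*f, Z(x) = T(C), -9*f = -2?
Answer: 0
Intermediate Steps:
f = 2/9 (f = -1/9*(-2) = 2/9 ≈ 0.22222)
C = -3/2 (C = -1 + (1/4)*(-2) = -1 - 1/2 = -3/2 ≈ -1.5000)
T(j) = 2*j*(-3 + j) (T(j) = (j + j)*(j - 3) = (2*j)*(-3 + j) = 2*j*(-3 + j))
Z(x) = 27/2 (Z(x) = 2*(-3/2)*(-3 - 3/2) = 2*(-3/2)*(-9/2) = 27/2)
I(c) = 0 (I(c) = (3*0)*(2/9) = 0*(2/9) = 0)
I(Z(-5))*103 = 0*103 = 0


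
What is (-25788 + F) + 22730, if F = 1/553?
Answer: -1691073/553 ≈ -3058.0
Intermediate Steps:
F = 1/553 ≈ 0.0018083
(-25788 + F) + 22730 = (-25788 + 1/553) + 22730 = -14260763/553 + 22730 = -1691073/553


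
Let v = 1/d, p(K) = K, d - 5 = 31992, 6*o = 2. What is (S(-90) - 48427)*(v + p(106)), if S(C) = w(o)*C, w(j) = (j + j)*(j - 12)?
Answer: -161874854541/31997 ≈ -5.0591e+6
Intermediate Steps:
o = 1/3 (o = (1/6)*2 = 1/3 ≈ 0.33333)
d = 31997 (d = 5 + 31992 = 31997)
w(j) = 2*j*(-12 + j) (w(j) = (2*j)*(-12 + j) = 2*j*(-12 + j))
v = 1/31997 ≈ 3.1253e-5
S(C) = -70*C/9 (S(C) = (2*(1/3)*(-12 + 1/3))*C = (2*(1/3)*(-35/3))*C = -70*C/9)
(S(-90) - 48427)*(v + p(106)) = (-70/9*(-90) - 48427)*(1/31997 + 106) = (700 - 48427)*(3391683/31997) = -47727*3391683/31997 = -161874854541/31997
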